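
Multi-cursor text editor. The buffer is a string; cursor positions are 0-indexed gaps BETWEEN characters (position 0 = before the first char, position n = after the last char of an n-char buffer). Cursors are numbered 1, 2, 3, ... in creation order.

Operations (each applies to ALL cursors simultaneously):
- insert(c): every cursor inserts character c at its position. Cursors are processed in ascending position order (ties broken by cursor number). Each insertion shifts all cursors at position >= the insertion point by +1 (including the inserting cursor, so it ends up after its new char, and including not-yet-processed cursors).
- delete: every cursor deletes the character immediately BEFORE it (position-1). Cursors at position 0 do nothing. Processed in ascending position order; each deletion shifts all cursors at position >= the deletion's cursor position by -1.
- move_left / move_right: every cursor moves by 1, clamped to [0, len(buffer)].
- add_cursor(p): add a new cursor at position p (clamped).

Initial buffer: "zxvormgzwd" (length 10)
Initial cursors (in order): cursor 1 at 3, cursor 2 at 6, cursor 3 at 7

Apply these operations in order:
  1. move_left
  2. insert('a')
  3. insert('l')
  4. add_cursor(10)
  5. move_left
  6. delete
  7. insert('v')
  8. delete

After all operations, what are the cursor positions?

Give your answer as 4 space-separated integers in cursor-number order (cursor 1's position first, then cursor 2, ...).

Answer: 2 6 7 6

Derivation:
After op 1 (move_left): buffer="zxvormgzwd" (len 10), cursors c1@2 c2@5 c3@6, authorship ..........
After op 2 (insert('a')): buffer="zxavoramagzwd" (len 13), cursors c1@3 c2@7 c3@9, authorship ..1...2.3....
After op 3 (insert('l')): buffer="zxalvoralmalgzwd" (len 16), cursors c1@4 c2@9 c3@12, authorship ..11...22.33....
After op 4 (add_cursor(10)): buffer="zxalvoralmalgzwd" (len 16), cursors c1@4 c2@9 c4@10 c3@12, authorship ..11...22.33....
After op 5 (move_left): buffer="zxalvoralmalgzwd" (len 16), cursors c1@3 c2@8 c4@9 c3@11, authorship ..11...22.33....
After op 6 (delete): buffer="zxlvormlgzwd" (len 12), cursors c1@2 c2@6 c4@6 c3@7, authorship ..1....3....
After op 7 (insert('v')): buffer="zxvlvorvvmvlgzwd" (len 16), cursors c1@3 c2@9 c4@9 c3@11, authorship ..11...24.33....
After op 8 (delete): buffer="zxlvormlgzwd" (len 12), cursors c1@2 c2@6 c4@6 c3@7, authorship ..1....3....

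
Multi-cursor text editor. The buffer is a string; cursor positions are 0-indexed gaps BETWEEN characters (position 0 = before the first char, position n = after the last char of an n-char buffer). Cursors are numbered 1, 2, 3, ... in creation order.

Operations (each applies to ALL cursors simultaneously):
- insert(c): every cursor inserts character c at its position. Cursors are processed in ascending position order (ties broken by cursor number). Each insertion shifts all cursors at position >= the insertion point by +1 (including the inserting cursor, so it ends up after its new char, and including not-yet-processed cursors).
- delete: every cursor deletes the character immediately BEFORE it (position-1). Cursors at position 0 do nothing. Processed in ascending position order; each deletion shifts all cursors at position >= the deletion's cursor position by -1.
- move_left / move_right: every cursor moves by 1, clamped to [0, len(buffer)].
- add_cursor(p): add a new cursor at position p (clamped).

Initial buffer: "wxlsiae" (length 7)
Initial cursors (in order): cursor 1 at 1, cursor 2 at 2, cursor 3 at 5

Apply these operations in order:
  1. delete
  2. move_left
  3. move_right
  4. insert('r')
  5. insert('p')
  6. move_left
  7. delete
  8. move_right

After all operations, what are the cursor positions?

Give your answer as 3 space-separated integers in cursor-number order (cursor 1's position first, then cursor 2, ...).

Answer: 3 3 5

Derivation:
After op 1 (delete): buffer="lsae" (len 4), cursors c1@0 c2@0 c3@2, authorship ....
After op 2 (move_left): buffer="lsae" (len 4), cursors c1@0 c2@0 c3@1, authorship ....
After op 3 (move_right): buffer="lsae" (len 4), cursors c1@1 c2@1 c3@2, authorship ....
After op 4 (insert('r')): buffer="lrrsrae" (len 7), cursors c1@3 c2@3 c3@5, authorship .12.3..
After op 5 (insert('p')): buffer="lrrppsrpae" (len 10), cursors c1@5 c2@5 c3@8, authorship .1212.33..
After op 6 (move_left): buffer="lrrppsrpae" (len 10), cursors c1@4 c2@4 c3@7, authorship .1212.33..
After op 7 (delete): buffer="lrpspae" (len 7), cursors c1@2 c2@2 c3@4, authorship .12.3..
After op 8 (move_right): buffer="lrpspae" (len 7), cursors c1@3 c2@3 c3@5, authorship .12.3..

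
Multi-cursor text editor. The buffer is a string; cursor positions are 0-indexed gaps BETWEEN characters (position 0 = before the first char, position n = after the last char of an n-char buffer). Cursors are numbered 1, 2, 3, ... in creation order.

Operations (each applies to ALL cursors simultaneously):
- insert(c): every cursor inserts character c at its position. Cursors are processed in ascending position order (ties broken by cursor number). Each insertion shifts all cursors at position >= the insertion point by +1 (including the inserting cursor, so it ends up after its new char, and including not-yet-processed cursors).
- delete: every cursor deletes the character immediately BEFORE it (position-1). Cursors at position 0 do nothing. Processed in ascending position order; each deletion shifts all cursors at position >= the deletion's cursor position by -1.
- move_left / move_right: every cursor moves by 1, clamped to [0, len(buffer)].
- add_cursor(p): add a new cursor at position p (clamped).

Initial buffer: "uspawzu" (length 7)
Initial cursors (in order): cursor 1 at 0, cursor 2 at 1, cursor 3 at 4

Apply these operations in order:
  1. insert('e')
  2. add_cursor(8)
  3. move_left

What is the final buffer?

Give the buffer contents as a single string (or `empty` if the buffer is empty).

Answer: euespaewzu

Derivation:
After op 1 (insert('e')): buffer="euespaewzu" (len 10), cursors c1@1 c2@3 c3@7, authorship 1.2...3...
After op 2 (add_cursor(8)): buffer="euespaewzu" (len 10), cursors c1@1 c2@3 c3@7 c4@8, authorship 1.2...3...
After op 3 (move_left): buffer="euespaewzu" (len 10), cursors c1@0 c2@2 c3@6 c4@7, authorship 1.2...3...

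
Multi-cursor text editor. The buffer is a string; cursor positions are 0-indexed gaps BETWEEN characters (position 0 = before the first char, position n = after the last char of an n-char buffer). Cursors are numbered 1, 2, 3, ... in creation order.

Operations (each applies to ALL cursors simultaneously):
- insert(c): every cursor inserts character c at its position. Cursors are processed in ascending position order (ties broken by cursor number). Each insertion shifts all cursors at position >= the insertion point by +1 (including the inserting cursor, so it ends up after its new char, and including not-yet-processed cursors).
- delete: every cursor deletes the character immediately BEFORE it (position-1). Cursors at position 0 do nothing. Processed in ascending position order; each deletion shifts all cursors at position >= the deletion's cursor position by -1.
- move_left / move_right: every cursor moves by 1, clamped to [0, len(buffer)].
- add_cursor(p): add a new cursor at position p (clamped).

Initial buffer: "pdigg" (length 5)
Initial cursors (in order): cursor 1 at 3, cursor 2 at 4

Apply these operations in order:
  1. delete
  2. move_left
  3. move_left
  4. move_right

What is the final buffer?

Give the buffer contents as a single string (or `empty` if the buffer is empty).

After op 1 (delete): buffer="pdg" (len 3), cursors c1@2 c2@2, authorship ...
After op 2 (move_left): buffer="pdg" (len 3), cursors c1@1 c2@1, authorship ...
After op 3 (move_left): buffer="pdg" (len 3), cursors c1@0 c2@0, authorship ...
After op 4 (move_right): buffer="pdg" (len 3), cursors c1@1 c2@1, authorship ...

Answer: pdg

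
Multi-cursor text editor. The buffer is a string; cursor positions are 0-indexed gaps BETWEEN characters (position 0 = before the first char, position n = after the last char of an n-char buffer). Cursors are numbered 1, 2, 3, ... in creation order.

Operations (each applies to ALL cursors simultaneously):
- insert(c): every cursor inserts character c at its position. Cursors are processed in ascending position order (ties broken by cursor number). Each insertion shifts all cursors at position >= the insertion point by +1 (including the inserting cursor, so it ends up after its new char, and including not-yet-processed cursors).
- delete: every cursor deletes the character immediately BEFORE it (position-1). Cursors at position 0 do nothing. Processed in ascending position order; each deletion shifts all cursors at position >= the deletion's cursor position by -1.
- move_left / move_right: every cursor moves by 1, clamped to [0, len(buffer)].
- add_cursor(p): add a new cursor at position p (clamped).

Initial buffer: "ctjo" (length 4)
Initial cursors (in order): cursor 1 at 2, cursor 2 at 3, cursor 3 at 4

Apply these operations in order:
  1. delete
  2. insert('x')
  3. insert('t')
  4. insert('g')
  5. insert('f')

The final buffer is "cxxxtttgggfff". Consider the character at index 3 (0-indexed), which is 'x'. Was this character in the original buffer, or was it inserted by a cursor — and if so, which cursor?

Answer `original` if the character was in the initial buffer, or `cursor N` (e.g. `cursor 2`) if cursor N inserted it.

Answer: cursor 3

Derivation:
After op 1 (delete): buffer="c" (len 1), cursors c1@1 c2@1 c3@1, authorship .
After op 2 (insert('x')): buffer="cxxx" (len 4), cursors c1@4 c2@4 c3@4, authorship .123
After op 3 (insert('t')): buffer="cxxxttt" (len 7), cursors c1@7 c2@7 c3@7, authorship .123123
After op 4 (insert('g')): buffer="cxxxtttggg" (len 10), cursors c1@10 c2@10 c3@10, authorship .123123123
After op 5 (insert('f')): buffer="cxxxtttgggfff" (len 13), cursors c1@13 c2@13 c3@13, authorship .123123123123
Authorship (.=original, N=cursor N): . 1 2 3 1 2 3 1 2 3 1 2 3
Index 3: author = 3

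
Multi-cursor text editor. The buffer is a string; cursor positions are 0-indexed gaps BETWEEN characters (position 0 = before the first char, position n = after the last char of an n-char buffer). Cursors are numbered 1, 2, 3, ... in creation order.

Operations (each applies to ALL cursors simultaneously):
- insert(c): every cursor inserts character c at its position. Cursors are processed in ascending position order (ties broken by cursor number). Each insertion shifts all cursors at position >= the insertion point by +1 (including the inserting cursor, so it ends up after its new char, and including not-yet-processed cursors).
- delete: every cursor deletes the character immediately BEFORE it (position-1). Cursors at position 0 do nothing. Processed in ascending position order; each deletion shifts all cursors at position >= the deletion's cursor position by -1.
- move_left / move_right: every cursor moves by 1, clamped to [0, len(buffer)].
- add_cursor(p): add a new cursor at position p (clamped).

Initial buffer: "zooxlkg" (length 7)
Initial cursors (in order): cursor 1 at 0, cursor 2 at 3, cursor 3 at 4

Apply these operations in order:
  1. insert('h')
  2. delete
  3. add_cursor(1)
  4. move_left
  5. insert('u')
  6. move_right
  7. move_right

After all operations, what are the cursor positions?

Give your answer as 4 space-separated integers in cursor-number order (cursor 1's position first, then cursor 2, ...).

Answer: 4 7 9 4

Derivation:
After op 1 (insert('h')): buffer="hzoohxhlkg" (len 10), cursors c1@1 c2@5 c3@7, authorship 1...2.3...
After op 2 (delete): buffer="zooxlkg" (len 7), cursors c1@0 c2@3 c3@4, authorship .......
After op 3 (add_cursor(1)): buffer="zooxlkg" (len 7), cursors c1@0 c4@1 c2@3 c3@4, authorship .......
After op 4 (move_left): buffer="zooxlkg" (len 7), cursors c1@0 c4@0 c2@2 c3@3, authorship .......
After op 5 (insert('u')): buffer="uuzououxlkg" (len 11), cursors c1@2 c4@2 c2@5 c3@7, authorship 14..2.3....
After op 6 (move_right): buffer="uuzououxlkg" (len 11), cursors c1@3 c4@3 c2@6 c3@8, authorship 14..2.3....
After op 7 (move_right): buffer="uuzououxlkg" (len 11), cursors c1@4 c4@4 c2@7 c3@9, authorship 14..2.3....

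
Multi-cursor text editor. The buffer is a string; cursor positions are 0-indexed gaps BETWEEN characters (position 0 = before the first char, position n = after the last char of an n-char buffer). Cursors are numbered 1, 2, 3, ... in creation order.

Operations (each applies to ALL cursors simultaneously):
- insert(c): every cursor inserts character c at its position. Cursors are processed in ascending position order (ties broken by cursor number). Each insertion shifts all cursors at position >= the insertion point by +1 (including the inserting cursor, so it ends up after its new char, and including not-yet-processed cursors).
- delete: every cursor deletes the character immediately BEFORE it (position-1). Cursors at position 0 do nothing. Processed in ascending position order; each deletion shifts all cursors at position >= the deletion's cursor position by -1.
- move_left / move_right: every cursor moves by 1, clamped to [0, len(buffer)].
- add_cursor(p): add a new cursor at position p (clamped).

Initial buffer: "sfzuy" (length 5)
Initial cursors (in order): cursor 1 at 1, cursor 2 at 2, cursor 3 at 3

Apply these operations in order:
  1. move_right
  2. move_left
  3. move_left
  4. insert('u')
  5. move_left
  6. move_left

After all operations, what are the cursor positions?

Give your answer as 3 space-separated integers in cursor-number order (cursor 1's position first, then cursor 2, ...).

After op 1 (move_right): buffer="sfzuy" (len 5), cursors c1@2 c2@3 c3@4, authorship .....
After op 2 (move_left): buffer="sfzuy" (len 5), cursors c1@1 c2@2 c3@3, authorship .....
After op 3 (move_left): buffer="sfzuy" (len 5), cursors c1@0 c2@1 c3@2, authorship .....
After op 4 (insert('u')): buffer="usufuzuy" (len 8), cursors c1@1 c2@3 c3@5, authorship 1.2.3...
After op 5 (move_left): buffer="usufuzuy" (len 8), cursors c1@0 c2@2 c3@4, authorship 1.2.3...
After op 6 (move_left): buffer="usufuzuy" (len 8), cursors c1@0 c2@1 c3@3, authorship 1.2.3...

Answer: 0 1 3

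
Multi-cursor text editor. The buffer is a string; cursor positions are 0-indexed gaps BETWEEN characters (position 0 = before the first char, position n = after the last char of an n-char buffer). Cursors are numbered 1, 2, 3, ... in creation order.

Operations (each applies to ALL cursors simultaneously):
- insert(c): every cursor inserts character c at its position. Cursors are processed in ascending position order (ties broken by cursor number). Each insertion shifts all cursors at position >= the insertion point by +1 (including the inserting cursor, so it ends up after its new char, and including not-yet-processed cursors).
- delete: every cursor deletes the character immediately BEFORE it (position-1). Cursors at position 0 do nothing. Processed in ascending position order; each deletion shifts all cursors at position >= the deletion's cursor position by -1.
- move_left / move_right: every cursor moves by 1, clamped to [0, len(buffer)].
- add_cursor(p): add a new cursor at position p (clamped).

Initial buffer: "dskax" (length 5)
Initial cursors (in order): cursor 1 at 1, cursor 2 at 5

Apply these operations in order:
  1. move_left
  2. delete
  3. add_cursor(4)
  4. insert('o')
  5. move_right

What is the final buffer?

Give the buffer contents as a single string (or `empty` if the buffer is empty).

Answer: odskoxo

Derivation:
After op 1 (move_left): buffer="dskax" (len 5), cursors c1@0 c2@4, authorship .....
After op 2 (delete): buffer="dskx" (len 4), cursors c1@0 c2@3, authorship ....
After op 3 (add_cursor(4)): buffer="dskx" (len 4), cursors c1@0 c2@3 c3@4, authorship ....
After op 4 (insert('o')): buffer="odskoxo" (len 7), cursors c1@1 c2@5 c3@7, authorship 1...2.3
After op 5 (move_right): buffer="odskoxo" (len 7), cursors c1@2 c2@6 c3@7, authorship 1...2.3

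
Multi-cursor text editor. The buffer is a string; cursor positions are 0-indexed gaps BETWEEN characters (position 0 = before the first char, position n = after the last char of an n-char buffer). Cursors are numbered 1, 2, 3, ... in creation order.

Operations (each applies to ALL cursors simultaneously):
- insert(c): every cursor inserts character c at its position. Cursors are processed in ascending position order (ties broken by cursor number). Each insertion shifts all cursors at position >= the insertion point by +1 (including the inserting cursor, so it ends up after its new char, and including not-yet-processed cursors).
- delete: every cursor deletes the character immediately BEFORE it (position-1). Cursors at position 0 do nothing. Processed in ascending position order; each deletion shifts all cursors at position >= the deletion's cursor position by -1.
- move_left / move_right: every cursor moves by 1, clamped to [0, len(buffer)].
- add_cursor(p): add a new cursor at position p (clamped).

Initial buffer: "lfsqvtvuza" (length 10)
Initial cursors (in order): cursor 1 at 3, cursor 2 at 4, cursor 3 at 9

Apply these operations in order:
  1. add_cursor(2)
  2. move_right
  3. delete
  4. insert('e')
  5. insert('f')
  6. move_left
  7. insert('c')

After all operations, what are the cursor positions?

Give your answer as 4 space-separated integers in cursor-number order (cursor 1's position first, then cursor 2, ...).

After op 1 (add_cursor(2)): buffer="lfsqvtvuza" (len 10), cursors c4@2 c1@3 c2@4 c3@9, authorship ..........
After op 2 (move_right): buffer="lfsqvtvuza" (len 10), cursors c4@3 c1@4 c2@5 c3@10, authorship ..........
After op 3 (delete): buffer="lftvuz" (len 6), cursors c1@2 c2@2 c4@2 c3@6, authorship ......
After op 4 (insert('e')): buffer="lfeeetvuze" (len 10), cursors c1@5 c2@5 c4@5 c3@10, authorship ..124....3
After op 5 (insert('f')): buffer="lfeeeffftvuzef" (len 14), cursors c1@8 c2@8 c4@8 c3@14, authorship ..124124....33
After op 6 (move_left): buffer="lfeeeffftvuzef" (len 14), cursors c1@7 c2@7 c4@7 c3@13, authorship ..124124....33
After op 7 (insert('c')): buffer="lfeeeffcccftvuzecf" (len 18), cursors c1@10 c2@10 c4@10 c3@17, authorship ..124121244....333

Answer: 10 10 17 10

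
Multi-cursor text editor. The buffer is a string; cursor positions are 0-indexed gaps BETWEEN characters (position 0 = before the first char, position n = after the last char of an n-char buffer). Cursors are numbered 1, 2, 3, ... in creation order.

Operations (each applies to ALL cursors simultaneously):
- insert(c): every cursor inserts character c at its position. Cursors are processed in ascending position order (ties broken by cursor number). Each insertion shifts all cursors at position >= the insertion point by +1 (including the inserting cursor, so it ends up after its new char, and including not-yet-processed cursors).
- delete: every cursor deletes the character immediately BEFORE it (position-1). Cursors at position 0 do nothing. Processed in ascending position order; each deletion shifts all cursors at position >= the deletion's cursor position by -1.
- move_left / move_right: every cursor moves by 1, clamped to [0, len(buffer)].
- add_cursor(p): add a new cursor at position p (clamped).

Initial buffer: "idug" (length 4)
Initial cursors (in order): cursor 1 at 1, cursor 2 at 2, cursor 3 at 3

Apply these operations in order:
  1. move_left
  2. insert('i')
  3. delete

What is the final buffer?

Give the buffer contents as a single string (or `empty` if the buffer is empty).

After op 1 (move_left): buffer="idug" (len 4), cursors c1@0 c2@1 c3@2, authorship ....
After op 2 (insert('i')): buffer="iiidiug" (len 7), cursors c1@1 c2@3 c3@5, authorship 1.2.3..
After op 3 (delete): buffer="idug" (len 4), cursors c1@0 c2@1 c3@2, authorship ....

Answer: idug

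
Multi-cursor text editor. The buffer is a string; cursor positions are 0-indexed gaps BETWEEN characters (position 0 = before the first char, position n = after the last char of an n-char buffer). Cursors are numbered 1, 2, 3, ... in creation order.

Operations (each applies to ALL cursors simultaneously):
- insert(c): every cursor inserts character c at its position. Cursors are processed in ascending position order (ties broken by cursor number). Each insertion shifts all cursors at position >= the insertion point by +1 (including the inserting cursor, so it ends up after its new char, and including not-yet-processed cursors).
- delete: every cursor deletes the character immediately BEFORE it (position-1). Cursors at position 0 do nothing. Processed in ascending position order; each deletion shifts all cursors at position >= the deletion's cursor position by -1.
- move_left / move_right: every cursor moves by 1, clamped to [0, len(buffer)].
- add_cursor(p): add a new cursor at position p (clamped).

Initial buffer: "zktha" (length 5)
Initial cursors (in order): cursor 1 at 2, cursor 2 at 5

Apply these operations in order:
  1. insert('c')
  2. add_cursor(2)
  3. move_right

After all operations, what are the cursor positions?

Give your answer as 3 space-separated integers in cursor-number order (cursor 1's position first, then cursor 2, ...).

Answer: 4 7 3

Derivation:
After op 1 (insert('c')): buffer="zkcthac" (len 7), cursors c1@3 c2@7, authorship ..1...2
After op 2 (add_cursor(2)): buffer="zkcthac" (len 7), cursors c3@2 c1@3 c2@7, authorship ..1...2
After op 3 (move_right): buffer="zkcthac" (len 7), cursors c3@3 c1@4 c2@7, authorship ..1...2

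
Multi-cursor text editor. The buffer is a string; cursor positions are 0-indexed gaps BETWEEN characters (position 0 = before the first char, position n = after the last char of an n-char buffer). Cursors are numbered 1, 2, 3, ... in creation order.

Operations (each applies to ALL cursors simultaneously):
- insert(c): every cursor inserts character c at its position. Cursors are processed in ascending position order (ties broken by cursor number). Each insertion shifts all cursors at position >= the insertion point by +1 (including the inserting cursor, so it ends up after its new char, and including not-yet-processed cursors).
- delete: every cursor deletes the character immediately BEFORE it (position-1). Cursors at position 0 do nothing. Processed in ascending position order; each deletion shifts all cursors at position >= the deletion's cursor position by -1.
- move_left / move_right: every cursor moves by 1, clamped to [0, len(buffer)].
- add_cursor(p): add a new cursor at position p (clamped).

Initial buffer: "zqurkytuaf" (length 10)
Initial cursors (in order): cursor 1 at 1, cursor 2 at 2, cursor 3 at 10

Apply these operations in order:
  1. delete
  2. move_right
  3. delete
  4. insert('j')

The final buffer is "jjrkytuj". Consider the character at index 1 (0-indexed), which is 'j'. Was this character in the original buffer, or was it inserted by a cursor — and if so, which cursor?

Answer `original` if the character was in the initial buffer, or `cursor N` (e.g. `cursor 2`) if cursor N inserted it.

After op 1 (delete): buffer="urkytua" (len 7), cursors c1@0 c2@0 c3@7, authorship .......
After op 2 (move_right): buffer="urkytua" (len 7), cursors c1@1 c2@1 c3@7, authorship .......
After op 3 (delete): buffer="rkytu" (len 5), cursors c1@0 c2@0 c3@5, authorship .....
After op 4 (insert('j')): buffer="jjrkytuj" (len 8), cursors c1@2 c2@2 c3@8, authorship 12.....3
Authorship (.=original, N=cursor N): 1 2 . . . . . 3
Index 1: author = 2

Answer: cursor 2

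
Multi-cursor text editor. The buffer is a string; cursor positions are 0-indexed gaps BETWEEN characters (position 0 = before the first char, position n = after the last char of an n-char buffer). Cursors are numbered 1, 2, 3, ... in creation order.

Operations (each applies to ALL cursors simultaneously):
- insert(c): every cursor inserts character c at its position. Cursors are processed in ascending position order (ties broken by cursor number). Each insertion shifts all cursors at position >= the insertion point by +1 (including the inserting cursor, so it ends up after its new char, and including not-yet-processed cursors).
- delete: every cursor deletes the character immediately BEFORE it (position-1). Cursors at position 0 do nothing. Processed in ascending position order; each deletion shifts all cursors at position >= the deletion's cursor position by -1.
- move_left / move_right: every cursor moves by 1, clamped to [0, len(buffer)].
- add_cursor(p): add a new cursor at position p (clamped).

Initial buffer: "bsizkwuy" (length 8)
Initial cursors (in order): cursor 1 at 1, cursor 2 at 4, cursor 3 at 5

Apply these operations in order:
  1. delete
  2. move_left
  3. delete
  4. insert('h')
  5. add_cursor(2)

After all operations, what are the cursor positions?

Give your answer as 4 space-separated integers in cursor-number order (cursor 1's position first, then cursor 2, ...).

After op 1 (delete): buffer="siwuy" (len 5), cursors c1@0 c2@2 c3@2, authorship .....
After op 2 (move_left): buffer="siwuy" (len 5), cursors c1@0 c2@1 c3@1, authorship .....
After op 3 (delete): buffer="iwuy" (len 4), cursors c1@0 c2@0 c3@0, authorship ....
After op 4 (insert('h')): buffer="hhhiwuy" (len 7), cursors c1@3 c2@3 c3@3, authorship 123....
After op 5 (add_cursor(2)): buffer="hhhiwuy" (len 7), cursors c4@2 c1@3 c2@3 c3@3, authorship 123....

Answer: 3 3 3 2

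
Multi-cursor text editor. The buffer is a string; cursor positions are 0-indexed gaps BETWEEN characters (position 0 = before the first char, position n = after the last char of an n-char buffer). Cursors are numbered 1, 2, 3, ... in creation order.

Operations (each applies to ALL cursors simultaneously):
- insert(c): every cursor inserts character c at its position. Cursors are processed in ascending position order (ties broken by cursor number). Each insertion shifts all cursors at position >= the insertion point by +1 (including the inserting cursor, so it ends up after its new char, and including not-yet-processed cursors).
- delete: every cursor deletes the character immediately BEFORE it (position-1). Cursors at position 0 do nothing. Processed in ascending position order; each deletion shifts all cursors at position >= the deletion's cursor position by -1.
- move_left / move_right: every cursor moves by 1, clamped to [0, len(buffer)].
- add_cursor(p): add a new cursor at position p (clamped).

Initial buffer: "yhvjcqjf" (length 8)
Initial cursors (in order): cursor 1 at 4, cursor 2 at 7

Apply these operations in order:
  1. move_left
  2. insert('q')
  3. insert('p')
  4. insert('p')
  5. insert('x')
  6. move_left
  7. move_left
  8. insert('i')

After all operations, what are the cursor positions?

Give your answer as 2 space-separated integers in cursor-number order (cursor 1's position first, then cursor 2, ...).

Answer: 6 14

Derivation:
After op 1 (move_left): buffer="yhvjcqjf" (len 8), cursors c1@3 c2@6, authorship ........
After op 2 (insert('q')): buffer="yhvqjcqqjf" (len 10), cursors c1@4 c2@8, authorship ...1...2..
After op 3 (insert('p')): buffer="yhvqpjcqqpjf" (len 12), cursors c1@5 c2@10, authorship ...11...22..
After op 4 (insert('p')): buffer="yhvqppjcqqppjf" (len 14), cursors c1@6 c2@12, authorship ...111...222..
After op 5 (insert('x')): buffer="yhvqppxjcqqppxjf" (len 16), cursors c1@7 c2@14, authorship ...1111...2222..
After op 6 (move_left): buffer="yhvqppxjcqqppxjf" (len 16), cursors c1@6 c2@13, authorship ...1111...2222..
After op 7 (move_left): buffer="yhvqppxjcqqppxjf" (len 16), cursors c1@5 c2@12, authorship ...1111...2222..
After op 8 (insert('i')): buffer="yhvqpipxjcqqpipxjf" (len 18), cursors c1@6 c2@14, authorship ...11111...22222..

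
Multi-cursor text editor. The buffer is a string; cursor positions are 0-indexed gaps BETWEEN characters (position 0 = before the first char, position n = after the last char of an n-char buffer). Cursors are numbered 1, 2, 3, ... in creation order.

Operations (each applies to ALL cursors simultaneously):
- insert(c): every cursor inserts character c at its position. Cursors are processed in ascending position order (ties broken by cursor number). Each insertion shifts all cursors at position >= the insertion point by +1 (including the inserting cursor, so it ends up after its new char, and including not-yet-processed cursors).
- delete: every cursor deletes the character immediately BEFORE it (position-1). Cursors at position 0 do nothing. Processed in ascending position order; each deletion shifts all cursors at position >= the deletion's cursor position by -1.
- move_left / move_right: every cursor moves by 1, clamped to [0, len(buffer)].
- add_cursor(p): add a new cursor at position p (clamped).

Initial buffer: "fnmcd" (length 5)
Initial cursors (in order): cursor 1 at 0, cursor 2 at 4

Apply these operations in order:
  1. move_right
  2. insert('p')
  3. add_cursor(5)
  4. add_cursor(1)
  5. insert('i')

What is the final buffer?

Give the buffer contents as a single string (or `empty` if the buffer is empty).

After op 1 (move_right): buffer="fnmcd" (len 5), cursors c1@1 c2@5, authorship .....
After op 2 (insert('p')): buffer="fpnmcdp" (len 7), cursors c1@2 c2@7, authorship .1....2
After op 3 (add_cursor(5)): buffer="fpnmcdp" (len 7), cursors c1@2 c3@5 c2@7, authorship .1....2
After op 4 (add_cursor(1)): buffer="fpnmcdp" (len 7), cursors c4@1 c1@2 c3@5 c2@7, authorship .1....2
After op 5 (insert('i')): buffer="fipinmcidpi" (len 11), cursors c4@2 c1@4 c3@8 c2@11, authorship .411...3.22

Answer: fipinmcidpi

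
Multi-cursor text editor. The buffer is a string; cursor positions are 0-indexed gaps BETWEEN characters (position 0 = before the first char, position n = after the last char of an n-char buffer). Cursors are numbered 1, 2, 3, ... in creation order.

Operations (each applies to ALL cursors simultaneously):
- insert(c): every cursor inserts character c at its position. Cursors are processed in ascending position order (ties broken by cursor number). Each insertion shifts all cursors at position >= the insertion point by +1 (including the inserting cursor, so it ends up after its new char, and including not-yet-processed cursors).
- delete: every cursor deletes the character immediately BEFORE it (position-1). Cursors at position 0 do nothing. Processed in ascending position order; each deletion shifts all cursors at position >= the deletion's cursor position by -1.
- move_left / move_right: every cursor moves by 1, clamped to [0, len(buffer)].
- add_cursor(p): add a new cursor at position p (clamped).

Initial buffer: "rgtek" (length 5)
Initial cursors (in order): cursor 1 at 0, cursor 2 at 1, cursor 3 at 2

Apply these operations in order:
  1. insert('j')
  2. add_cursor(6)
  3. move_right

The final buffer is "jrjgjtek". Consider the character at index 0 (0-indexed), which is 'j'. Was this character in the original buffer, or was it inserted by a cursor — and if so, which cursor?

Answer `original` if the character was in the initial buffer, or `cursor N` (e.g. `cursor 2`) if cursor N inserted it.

Answer: cursor 1

Derivation:
After op 1 (insert('j')): buffer="jrjgjtek" (len 8), cursors c1@1 c2@3 c3@5, authorship 1.2.3...
After op 2 (add_cursor(6)): buffer="jrjgjtek" (len 8), cursors c1@1 c2@3 c3@5 c4@6, authorship 1.2.3...
After op 3 (move_right): buffer="jrjgjtek" (len 8), cursors c1@2 c2@4 c3@6 c4@7, authorship 1.2.3...
Authorship (.=original, N=cursor N): 1 . 2 . 3 . . .
Index 0: author = 1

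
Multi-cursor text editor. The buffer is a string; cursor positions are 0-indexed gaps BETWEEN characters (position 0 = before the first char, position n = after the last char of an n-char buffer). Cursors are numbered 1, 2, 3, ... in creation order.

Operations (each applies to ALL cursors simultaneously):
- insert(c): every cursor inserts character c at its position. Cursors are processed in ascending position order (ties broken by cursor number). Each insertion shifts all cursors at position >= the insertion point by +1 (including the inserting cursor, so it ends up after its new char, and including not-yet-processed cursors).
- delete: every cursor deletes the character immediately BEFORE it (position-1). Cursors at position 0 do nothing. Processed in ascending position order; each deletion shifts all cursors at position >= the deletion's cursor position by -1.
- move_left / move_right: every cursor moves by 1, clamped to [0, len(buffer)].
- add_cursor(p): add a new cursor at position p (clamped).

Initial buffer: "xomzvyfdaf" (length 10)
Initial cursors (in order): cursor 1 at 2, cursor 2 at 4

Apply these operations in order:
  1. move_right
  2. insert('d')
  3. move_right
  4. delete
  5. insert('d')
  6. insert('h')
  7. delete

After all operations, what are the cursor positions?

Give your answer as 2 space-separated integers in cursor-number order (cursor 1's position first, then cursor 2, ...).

Answer: 5 8

Derivation:
After op 1 (move_right): buffer="xomzvyfdaf" (len 10), cursors c1@3 c2@5, authorship ..........
After op 2 (insert('d')): buffer="xomdzvdyfdaf" (len 12), cursors c1@4 c2@7, authorship ...1..2.....
After op 3 (move_right): buffer="xomdzvdyfdaf" (len 12), cursors c1@5 c2@8, authorship ...1..2.....
After op 4 (delete): buffer="xomdvdfdaf" (len 10), cursors c1@4 c2@6, authorship ...1.2....
After op 5 (insert('d')): buffer="xomddvddfdaf" (len 12), cursors c1@5 c2@8, authorship ...11.22....
After op 6 (insert('h')): buffer="xomddhvddhfdaf" (len 14), cursors c1@6 c2@10, authorship ...111.222....
After op 7 (delete): buffer="xomddvddfdaf" (len 12), cursors c1@5 c2@8, authorship ...11.22....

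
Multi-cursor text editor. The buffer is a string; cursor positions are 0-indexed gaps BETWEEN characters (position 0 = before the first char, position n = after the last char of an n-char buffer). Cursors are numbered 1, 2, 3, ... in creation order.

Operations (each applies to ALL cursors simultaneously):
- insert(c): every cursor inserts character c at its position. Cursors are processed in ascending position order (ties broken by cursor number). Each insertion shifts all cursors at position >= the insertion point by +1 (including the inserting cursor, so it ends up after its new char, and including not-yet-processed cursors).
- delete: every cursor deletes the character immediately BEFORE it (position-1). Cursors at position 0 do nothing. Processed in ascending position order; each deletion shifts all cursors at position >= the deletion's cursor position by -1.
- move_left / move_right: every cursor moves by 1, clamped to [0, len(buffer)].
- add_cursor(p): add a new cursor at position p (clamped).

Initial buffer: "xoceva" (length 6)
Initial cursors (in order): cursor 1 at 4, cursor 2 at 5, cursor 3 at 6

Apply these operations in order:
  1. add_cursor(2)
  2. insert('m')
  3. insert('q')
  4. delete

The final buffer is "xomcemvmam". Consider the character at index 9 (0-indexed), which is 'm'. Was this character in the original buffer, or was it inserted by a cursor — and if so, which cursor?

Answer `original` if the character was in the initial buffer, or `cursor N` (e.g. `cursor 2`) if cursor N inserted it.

After op 1 (add_cursor(2)): buffer="xoceva" (len 6), cursors c4@2 c1@4 c2@5 c3@6, authorship ......
After op 2 (insert('m')): buffer="xomcemvmam" (len 10), cursors c4@3 c1@6 c2@8 c3@10, authorship ..4..1.2.3
After op 3 (insert('q')): buffer="xomqcemqvmqamq" (len 14), cursors c4@4 c1@8 c2@11 c3@14, authorship ..44..11.22.33
After op 4 (delete): buffer="xomcemvmam" (len 10), cursors c4@3 c1@6 c2@8 c3@10, authorship ..4..1.2.3
Authorship (.=original, N=cursor N): . . 4 . . 1 . 2 . 3
Index 9: author = 3

Answer: cursor 3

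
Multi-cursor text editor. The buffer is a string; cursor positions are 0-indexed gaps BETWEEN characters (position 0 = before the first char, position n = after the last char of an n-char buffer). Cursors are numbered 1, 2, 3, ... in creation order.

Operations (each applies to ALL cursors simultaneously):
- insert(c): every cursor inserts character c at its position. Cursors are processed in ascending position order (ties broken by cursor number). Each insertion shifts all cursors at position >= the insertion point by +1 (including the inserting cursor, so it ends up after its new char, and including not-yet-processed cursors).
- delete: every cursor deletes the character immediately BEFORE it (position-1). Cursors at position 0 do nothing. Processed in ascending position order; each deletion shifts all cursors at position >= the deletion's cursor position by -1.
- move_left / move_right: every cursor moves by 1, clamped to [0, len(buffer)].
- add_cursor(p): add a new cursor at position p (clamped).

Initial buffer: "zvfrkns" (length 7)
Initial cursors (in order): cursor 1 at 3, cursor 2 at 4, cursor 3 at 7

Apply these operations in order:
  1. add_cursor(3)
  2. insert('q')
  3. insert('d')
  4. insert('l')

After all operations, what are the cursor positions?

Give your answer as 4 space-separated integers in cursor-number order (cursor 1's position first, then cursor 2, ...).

After op 1 (add_cursor(3)): buffer="zvfrkns" (len 7), cursors c1@3 c4@3 c2@4 c3@7, authorship .......
After op 2 (insert('q')): buffer="zvfqqrqknsq" (len 11), cursors c1@5 c4@5 c2@7 c3@11, authorship ...14.2...3
After op 3 (insert('d')): buffer="zvfqqddrqdknsqd" (len 15), cursors c1@7 c4@7 c2@10 c3@15, authorship ...1414.22...33
After op 4 (insert('l')): buffer="zvfqqddllrqdlknsqdl" (len 19), cursors c1@9 c4@9 c2@13 c3@19, authorship ...141414.222...333

Answer: 9 13 19 9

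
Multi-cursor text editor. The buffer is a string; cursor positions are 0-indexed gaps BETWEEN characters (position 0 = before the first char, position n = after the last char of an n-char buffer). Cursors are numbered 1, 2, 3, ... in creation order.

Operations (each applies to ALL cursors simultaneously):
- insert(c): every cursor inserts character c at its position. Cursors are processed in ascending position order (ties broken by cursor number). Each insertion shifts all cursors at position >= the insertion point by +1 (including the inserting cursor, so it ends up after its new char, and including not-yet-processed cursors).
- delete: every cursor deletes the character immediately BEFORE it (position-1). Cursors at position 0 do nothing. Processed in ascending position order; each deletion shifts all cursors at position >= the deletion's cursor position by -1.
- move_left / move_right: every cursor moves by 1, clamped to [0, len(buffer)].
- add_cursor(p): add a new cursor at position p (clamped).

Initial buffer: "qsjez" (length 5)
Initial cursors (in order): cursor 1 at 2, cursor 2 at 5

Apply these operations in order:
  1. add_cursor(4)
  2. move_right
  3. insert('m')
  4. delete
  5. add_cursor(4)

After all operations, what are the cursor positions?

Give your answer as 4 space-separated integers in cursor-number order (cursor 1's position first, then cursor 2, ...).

Answer: 3 5 5 4

Derivation:
After op 1 (add_cursor(4)): buffer="qsjez" (len 5), cursors c1@2 c3@4 c2@5, authorship .....
After op 2 (move_right): buffer="qsjez" (len 5), cursors c1@3 c2@5 c3@5, authorship .....
After op 3 (insert('m')): buffer="qsjmezmm" (len 8), cursors c1@4 c2@8 c3@8, authorship ...1..23
After op 4 (delete): buffer="qsjez" (len 5), cursors c1@3 c2@5 c3@5, authorship .....
After op 5 (add_cursor(4)): buffer="qsjez" (len 5), cursors c1@3 c4@4 c2@5 c3@5, authorship .....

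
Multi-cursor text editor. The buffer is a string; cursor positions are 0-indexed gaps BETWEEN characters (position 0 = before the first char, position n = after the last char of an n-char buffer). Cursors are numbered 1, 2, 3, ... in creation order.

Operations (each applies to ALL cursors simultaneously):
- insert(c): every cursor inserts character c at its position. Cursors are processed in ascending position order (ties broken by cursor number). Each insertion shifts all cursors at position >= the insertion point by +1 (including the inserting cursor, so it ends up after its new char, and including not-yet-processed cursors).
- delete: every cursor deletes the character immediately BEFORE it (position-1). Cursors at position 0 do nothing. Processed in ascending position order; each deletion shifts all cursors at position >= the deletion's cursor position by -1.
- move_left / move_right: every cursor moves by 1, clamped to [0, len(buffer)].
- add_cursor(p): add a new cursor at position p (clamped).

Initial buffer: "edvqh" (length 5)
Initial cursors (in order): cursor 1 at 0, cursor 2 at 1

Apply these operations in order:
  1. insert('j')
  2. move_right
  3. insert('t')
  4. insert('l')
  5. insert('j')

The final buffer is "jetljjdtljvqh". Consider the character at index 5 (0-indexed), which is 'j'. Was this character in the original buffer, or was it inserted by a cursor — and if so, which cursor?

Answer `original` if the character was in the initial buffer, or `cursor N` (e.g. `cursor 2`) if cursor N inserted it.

Answer: cursor 2

Derivation:
After op 1 (insert('j')): buffer="jejdvqh" (len 7), cursors c1@1 c2@3, authorship 1.2....
After op 2 (move_right): buffer="jejdvqh" (len 7), cursors c1@2 c2@4, authorship 1.2....
After op 3 (insert('t')): buffer="jetjdtvqh" (len 9), cursors c1@3 c2@6, authorship 1.12.2...
After op 4 (insert('l')): buffer="jetljdtlvqh" (len 11), cursors c1@4 c2@8, authorship 1.112.22...
After op 5 (insert('j')): buffer="jetljjdtljvqh" (len 13), cursors c1@5 c2@10, authorship 1.1112.222...
Authorship (.=original, N=cursor N): 1 . 1 1 1 2 . 2 2 2 . . .
Index 5: author = 2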